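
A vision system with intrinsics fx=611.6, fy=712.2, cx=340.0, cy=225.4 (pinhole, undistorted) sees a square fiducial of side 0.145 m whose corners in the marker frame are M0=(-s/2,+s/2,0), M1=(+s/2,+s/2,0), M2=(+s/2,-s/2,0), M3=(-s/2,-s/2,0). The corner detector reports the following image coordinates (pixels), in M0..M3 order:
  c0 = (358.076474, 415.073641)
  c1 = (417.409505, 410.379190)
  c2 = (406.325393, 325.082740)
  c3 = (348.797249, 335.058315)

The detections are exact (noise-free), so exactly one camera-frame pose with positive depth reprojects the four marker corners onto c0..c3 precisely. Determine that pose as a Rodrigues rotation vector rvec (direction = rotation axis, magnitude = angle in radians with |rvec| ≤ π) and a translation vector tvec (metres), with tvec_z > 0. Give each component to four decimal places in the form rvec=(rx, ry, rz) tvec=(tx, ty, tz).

Intrinsics K: fx=611.6, fy=712.2, cx=340.0, cy=225.4
Marker side s = 0.145 m; corners in marker frame (Z=0):
  M0 = (-0.0725, +0.0725, 0)
  M1 = (+0.0725, +0.0725, 0)
  M2 = (+0.0725, -0.0725, 0)
  M3 = (-0.0725, -0.0725, 0)
Detected image corners:
  c0 = (358.076474, 415.073641) px
  c1 = (417.409505, 410.379190) px
  c2 = (406.325393, 325.082740) px
  c3 = (348.797249, 335.058315) px
Planar DLT: solve 8×8 A·h = b for H (H[2,2]=1):
  H  [+229.74080 +18.67260 +381.64409]
  H  [-218.83885 +519.61146 +371.11678]
  H  [-0.45255 -0.13417 +1.00000]
B = K⁻¹H; ‖b₁‖=0.790641, ‖b₂‖=0.790641; λ = 2/(‖b₁‖+‖b₂‖) = 1.264796, sign → tz>0 ⇒ λ=+1.264796
r₁ = λ·B[:,0] = (+0.79330,-0.20749,-0.57238); r₂ = λ·B[:,1] = (+0.13296,+0.97649,-0.16970)
r₃ = r₁×r₂ = (+0.59413,+0.05852,+0.80224); SVD([r₁ r₂ r₃]) → R = UVᵀ:
  R  [+0.79330 +0.13296 +0.59413]
  R  [-0.20749 +0.97649 +0.05852]
  R  [-0.57238 -0.16970 +0.80224]
t = (+0.08612, +0.25878, +1.26480) m
tr R = 2.572025; θ = arccos((tr R − 1)/2) = 0.666464 rad = 38.186°
axis k = ((R−Rᵀ)₃₂, (R−Rᵀ)₁₃, (R−Rᵀ)₂₁) / (2 sinθ) = (-0.184585, +0.943458, -0.275345)
rvec = θ·k = (-0.123020, +0.628781, -0.183507)

rvec=(-0.1230, 0.6288, -0.1835) tvec=(0.0861, 0.2588, 1.2648)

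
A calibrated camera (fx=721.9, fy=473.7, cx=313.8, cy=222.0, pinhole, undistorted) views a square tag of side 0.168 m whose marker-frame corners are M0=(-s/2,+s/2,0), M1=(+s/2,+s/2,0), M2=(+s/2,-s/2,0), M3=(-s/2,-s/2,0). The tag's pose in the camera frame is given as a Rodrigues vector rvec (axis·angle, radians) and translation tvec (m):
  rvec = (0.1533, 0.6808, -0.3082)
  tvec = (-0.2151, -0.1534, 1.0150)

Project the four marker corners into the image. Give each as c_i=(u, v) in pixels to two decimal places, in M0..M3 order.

c0=(146.02, 197.76) c1=(219.64, 176.12) c2=(177.36, 97.43) c3=(107.56, 127.13)

Intrinsics K: fx=721.9, fy=473.7, cx=313.8, cy=222.0
Marker side s = 0.168 m; corners in marker frame (Z=0):
  M0 = (-0.0840, +0.0840, 0)
  M1 = (+0.0840, +0.0840, 0)
  M2 = (+0.0840, -0.0840, 0)
  M3 = (-0.0840, -0.0840, 0)
rvec = (0.1533, 0.6808, -0.3082), |rvec| = θ = 0.76287 rad = 43.709°
Rodrigues: sinθ=0.69100, 1−cosθ=0.27715; R = I + sinθ·[k]× + (1−cosθ)·[k]×²:
    [+0.73404 +0.32886 +0.59416]
    [-0.22946 +0.94357 -0.23878]
    [-0.63916 +0.03894 +0.76809]
t = (-0.2151, -0.1534, 1.0150) m
M0: Pc = R·M0+t = (-0.24914, -0.05486, +1.07196); u = 721.9·(-0.24914)/1.07196 + 313.8 = 146.0226, v = 473.7·(-0.05486)/1.07196 + 222.0 = 197.7551
M1: Pc = R·M1+t = (-0.12582, -0.09341, +0.96458); u = 721.9·(-0.12582)/0.96458 + 313.8 = 219.6386, v = 473.7·(-0.09341)/0.96458 + 222.0 = 176.1246
M2: Pc = R·M2+t = (-0.18106, -0.25194, +0.95804); u = 721.9·(-0.18106)/0.95804 + 313.8 = 177.3644, v = 473.7·(-0.25194)/0.95804 + 222.0 = 97.4314
M3: Pc = R·M3+t = (-0.30438, -0.21339, +1.06542); u = 721.9·(-0.30438)/1.06542 + 313.8 = 107.5571, v = 473.7·(-0.21339)/1.06542 + 222.0 = 127.1259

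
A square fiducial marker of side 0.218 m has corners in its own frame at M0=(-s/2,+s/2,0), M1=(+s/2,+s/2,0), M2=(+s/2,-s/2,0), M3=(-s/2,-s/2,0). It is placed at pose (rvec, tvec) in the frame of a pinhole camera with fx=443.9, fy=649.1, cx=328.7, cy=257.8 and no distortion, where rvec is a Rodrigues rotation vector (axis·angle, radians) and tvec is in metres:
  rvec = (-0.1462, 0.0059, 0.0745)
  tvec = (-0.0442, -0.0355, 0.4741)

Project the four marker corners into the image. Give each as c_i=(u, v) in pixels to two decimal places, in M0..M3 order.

Intrinsics K: fx=443.9, fy=649.1, cx=328.7, cy=257.8
Marker side s = 0.218 m; corners in marker frame (Z=0):
  M0 = (-0.1090, +0.1090, 0)
  M1 = (+0.1090, +0.1090, 0)
  M2 = (+0.1090, -0.1090, 0)
  M3 = (-0.1090, -0.1090, 0)
rvec = (-0.1462, 0.0059, 0.0745), |rvec| = θ = 0.16419 rad = 9.408°
Rodrigues: sinθ=0.16346, 1−cosθ=0.01345; R = I + sinθ·[k]× + (1−cosθ)·[k]×²:
    [+0.99721 -0.07460 +0.00044]
    [+0.07374 +0.98657 +0.14576]
    [-0.01131 -0.14532 +0.98932]
t = (-0.0442, -0.0355, 0.4741) m
M0: Pc = R·M0+t = (-0.16103, +0.06400, +0.45949); u = 443.9·(-0.16103)/0.45949 + 328.7 = 173.1369, v = 649.1·(+0.06400)/0.45949 + 257.8 = 348.2076
M1: Pc = R·M1+t = (+0.05637, +0.08007, +0.45703); u = 443.9·(+0.05637)/0.45703 + 328.7 = 383.4464, v = 649.1·(+0.08007)/0.45703 + 257.8 = 371.5250
M2: Pc = R·M2+t = (+0.07263, -0.13500, +0.48871); u = 443.9·(+0.07263)/0.48871 + 328.7 = 394.6683, v = 649.1·(-0.13500)/0.48871 + 257.8 = 78.4952
M3: Pc = R·M3+t = (-0.14477, -0.15107, +0.49117); u = 443.9·(-0.14477)/0.49117 + 328.7 = 197.8676, v = 649.1·(-0.15107)/0.49117 + 257.8 = 58.1523

c0=(173.14, 348.21) c1=(383.45, 371.53) c2=(394.67, 78.50) c3=(197.87, 58.15)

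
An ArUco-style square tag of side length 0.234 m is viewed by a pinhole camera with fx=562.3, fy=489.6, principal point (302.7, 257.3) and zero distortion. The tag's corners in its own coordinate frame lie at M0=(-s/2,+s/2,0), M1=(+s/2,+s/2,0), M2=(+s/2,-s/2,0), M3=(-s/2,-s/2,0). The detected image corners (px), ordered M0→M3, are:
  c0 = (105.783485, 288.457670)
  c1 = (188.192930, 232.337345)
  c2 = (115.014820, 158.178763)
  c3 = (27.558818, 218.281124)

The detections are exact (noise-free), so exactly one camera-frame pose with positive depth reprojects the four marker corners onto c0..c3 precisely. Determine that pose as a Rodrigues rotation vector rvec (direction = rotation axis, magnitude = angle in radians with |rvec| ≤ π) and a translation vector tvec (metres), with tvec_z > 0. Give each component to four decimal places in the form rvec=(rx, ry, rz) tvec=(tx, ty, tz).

Intrinsics K: fx=562.3, fy=489.6, cx=302.7, cy=257.3
Marker side s = 0.234 m; corners in marker frame (Z=0):
  M0 = (-0.1170, +0.1170, 0)
  M1 = (+0.1170, +0.1170, 0)
  M2 = (+0.1170, -0.1170, 0)
  M3 = (-0.1170, -0.1170, 0)
Detected image corners:
  c0 = (105.783485, 288.457670) px
  c1 = (188.192930, 232.337345) px
  c2 = (115.014820, 158.178763) px
  c3 = (27.558818, 218.281124) px
Planar DLT: solve 8×8 A·h = b for H (H[2,2]=1):
  H  [+360.62856 +353.02042 +110.24339]
  H  [-252.16210 +368.99618 +225.51640]
  H  [-0.01824 +0.27018 +1.00000]
B = K⁻¹H; ‖b₁‖=0.824518, ‖b₂‖=0.824518; λ = 2/(‖b₁‖+‖b₂‖) = 1.212830, sign → tz>0 ⇒ λ=+1.212830
r₁ = λ·B[:,0] = (+0.78975,-0.61303,-0.02212); r₂ = λ·B[:,1] = (+0.58503,+0.74186,+0.32769)
r₃ = r₁×r₂ = (-0.18447,-0.27174,+0.94453); SVD([r₁ r₂ r₃]) → R = UVᵀ:
  R  [+0.78975 +0.58503 -0.18447]
  R  [-0.61303 +0.74186 -0.27174]
  R  [-0.02212 +0.32769 +0.94453]
t = (-0.41511, -0.07873, +1.21283) m
tr R = 2.476143; θ = arccos((tr R − 1)/2) = 0.740589 rad = 42.433°
axis k = ((R−Rᵀ)₃₂, (R−Rᵀ)₁₃, (R−Rᵀ)₂₁) / (2 sinθ) = (+0.444200, -0.120303, -0.887814)
rvec = θ·k = (+0.328969, -0.089095, -0.657505)

rvec=(0.3290, -0.0891, -0.6575) tvec=(-0.4151, -0.0787, 1.2128)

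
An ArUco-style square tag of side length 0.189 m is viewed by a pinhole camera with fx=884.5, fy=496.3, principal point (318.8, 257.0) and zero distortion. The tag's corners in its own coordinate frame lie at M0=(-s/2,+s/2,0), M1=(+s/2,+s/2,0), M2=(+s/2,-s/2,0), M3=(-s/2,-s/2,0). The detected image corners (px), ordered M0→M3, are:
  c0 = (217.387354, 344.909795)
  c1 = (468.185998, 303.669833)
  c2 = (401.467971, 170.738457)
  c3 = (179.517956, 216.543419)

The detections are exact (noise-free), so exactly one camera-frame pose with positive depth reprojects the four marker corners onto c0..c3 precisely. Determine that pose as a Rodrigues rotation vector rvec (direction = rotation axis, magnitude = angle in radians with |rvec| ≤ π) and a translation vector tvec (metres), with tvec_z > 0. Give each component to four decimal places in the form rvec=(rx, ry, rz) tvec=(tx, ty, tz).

rvec=(-0.3444, 0.3020, -0.2663) tvec=(-0.0057, -0.0010, 0.6529)

Intrinsics K: fx=884.5, fy=496.3, cx=318.8, cy=257.0
Marker side s = 0.189 m; corners in marker frame (Z=0):
  M0 = (-0.0945, +0.0945, 0)
  M1 = (+0.0945, +0.0945, 0)
  M2 = (+0.0945, -0.0945, 0)
  M3 = (-0.0945, -0.0945, 0)
Detected image corners:
  c0 = (217.387354, 344.909795) px
  c1 = (468.185998, 303.669833) px
  c2 = (401.467971, 170.738457) px
  c3 = (179.517956, 216.543419) px
Planar DLT: solve 8×8 A·h = b for H (H[2,2]=1):
  H  [+1128.63622 +95.62634 +311.08719]
  H  [-327.39362 +544.95538 +256.25393]
  H  [-0.37253 -0.56333 +1.00000]
B = K⁻¹H; ‖b₁‖=1.531521, ‖b₂‖=1.531521; λ = 2/(‖b₁‖+‖b₂‖) = 0.652946, sign → tz>0 ⇒ λ=+0.652946
r₁ = λ·B[:,0] = (+0.92084,-0.30477,-0.24324); r₂ = λ·B[:,1] = (+0.20317,+0.90743,-0.36782)
r₃ = r₁×r₂ = (+0.33283,+0.28929,+0.89752); SVD([r₁ r₂ r₃]) → R = UVᵀ:
  R  [+0.92084 +0.20317 +0.33283]
  R  [-0.30477 +0.90743 +0.28929]
  R  [-0.24324 -0.36782 +0.89752]
t = (-0.00569, -0.00098, +0.65295) m
tr R = 2.725788; θ = arccos((tr R − 1)/2) = 0.529828 rad = 30.357°
axis k = ((R−Rᵀ)₃₂, (R−Rᵀ)₁₃, (R−Rᵀ)₂₁) / (2 sinθ) = (-0.650112, +0.569934, -0.502523)
rvec = θ·k = (-0.344448, +0.301967, -0.266251)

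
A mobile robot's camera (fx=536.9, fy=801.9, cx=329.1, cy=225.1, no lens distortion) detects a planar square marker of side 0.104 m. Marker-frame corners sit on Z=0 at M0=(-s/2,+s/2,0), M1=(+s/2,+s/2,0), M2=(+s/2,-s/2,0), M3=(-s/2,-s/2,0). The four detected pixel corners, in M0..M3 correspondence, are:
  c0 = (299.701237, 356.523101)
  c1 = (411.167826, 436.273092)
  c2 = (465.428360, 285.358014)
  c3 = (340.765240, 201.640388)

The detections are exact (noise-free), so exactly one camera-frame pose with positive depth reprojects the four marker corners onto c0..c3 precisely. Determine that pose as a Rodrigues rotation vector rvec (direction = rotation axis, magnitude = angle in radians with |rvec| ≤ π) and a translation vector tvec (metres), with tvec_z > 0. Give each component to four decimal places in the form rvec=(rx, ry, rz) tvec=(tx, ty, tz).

rvec=(0.4042, 0.2054, 0.3941) tvec=(0.0389, 0.0531, 0.4340)

Intrinsics K: fx=536.9, fy=801.9, cx=329.1, cy=225.1
Marker side s = 0.104 m; corners in marker frame (Z=0):
  M0 = (-0.0520, +0.0520, 0)
  M1 = (+0.0520, +0.0520, 0)
  M2 = (+0.0520, -0.0520, 0)
  M3 = (-0.0520, -0.0520, 0)
Detected image corners:
  c0 = (299.701237, 356.523101) px
  c1 = (411.167826, 436.273092) px
  c2 = (465.428360, 285.358014) px
  c3 = (340.765240, 201.640388) px
Planar DLT: solve 8×8 A·h = b for H (H[2,2]=1):
  H  [+1030.66515 -90.72323 +377.24697]
  H  [+699.41531 +1779.78319 +323.22409]
  H  [-0.26732 +0.96683 +1.00000]
B = K⁻¹H; ‖b₁‖=2.304289, ‖b₂‖=2.304289; λ = 2/(‖b₁‖+‖b₂‖) = 0.433973, sign → tz>0 ⇒ λ=+0.433973
r₁ = λ·B[:,0] = (+0.90419,+0.41108,-0.11601); r₂ = λ·B[:,1] = (-0.33052,+0.84541,+0.41958)
r₃ = r₁×r₂ = (+0.27055,-0.34104,+0.90028); SVD([r₁ r₂ r₃]) → R = UVᵀ:
  R  [+0.90419 -0.33052 +0.27055]
  R  [+0.41108 +0.84541 -0.34104]
  R  [-0.11601 +0.41958 +0.90028]
t = (+0.03892, +0.05310, +0.43397) m
tr R = 2.649871; θ = arccos((tr R − 1)/2) = 0.600708 rad = 34.418°
axis k = ((R−Rᵀ)₃₂, (R−Rᵀ)₁₃, (R−Rᵀ)₂₁) / (2 sinθ) = (+0.672841, +0.341952, +0.656014)
rvec = θ·k = (+0.404181, +0.205413, +0.394073)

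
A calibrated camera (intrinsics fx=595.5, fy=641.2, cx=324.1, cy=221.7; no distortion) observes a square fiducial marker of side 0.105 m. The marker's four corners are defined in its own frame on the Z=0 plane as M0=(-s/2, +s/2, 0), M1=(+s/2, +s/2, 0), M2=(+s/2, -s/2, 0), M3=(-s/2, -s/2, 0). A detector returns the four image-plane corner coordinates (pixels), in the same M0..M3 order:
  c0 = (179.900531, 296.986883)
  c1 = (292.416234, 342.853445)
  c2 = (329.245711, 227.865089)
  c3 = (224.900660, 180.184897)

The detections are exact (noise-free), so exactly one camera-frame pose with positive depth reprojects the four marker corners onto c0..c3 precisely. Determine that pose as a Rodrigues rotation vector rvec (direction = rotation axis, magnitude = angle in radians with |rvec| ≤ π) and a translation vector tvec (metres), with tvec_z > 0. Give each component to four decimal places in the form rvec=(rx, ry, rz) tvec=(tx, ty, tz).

rvec=(-0.2715, -0.2635, 0.3652) tvec=(-0.0589, 0.0324, 0.5334)

Intrinsics K: fx=595.5, fy=641.2, cx=324.1, cy=221.7
Marker side s = 0.105 m; corners in marker frame (Z=0):
  M0 = (-0.0525, +0.0525, 0)
  M1 = (+0.0525, +0.0525, 0)
  M2 = (+0.0525, -0.0525, 0)
  M3 = (-0.0525, -0.0525, 0)
Detected image corners:
  c0 = (179.900531, 296.986883) px
  c1 = (292.416234, 342.853445) px
  c2 = (329.245711, 227.865089) px
  c3 = (224.900660, 180.184897) px
Planar DLT: solve 8×8 A·h = b for H (H[2,2]=1):
  H  [+1129.19039 -536.18602 +258.31585]
  H  [+545.45293 +953.21724 +260.69373]
  H  [+0.38070 -0.57401 +1.00000]
B = K⁻¹H; ‖b₁‖=1.874759, ‖b₂‖=1.874759; λ = 2/(‖b₁‖+‖b₂‖) = 0.533402, sign → tz>0 ⇒ λ=+0.533402
r₁ = λ·B[:,0] = (+0.90092,+0.38354,+0.20306); r₂ = λ·B[:,1] = (-0.31364,+0.89883,-0.30618)
r₃ = r₁×r₂ = (-0.29995,+0.21215,+0.93007); SVD([r₁ r₂ r₃]) → R = UVᵀ:
  R  [+0.90092 -0.31364 -0.29995]
  R  [+0.38354 +0.89883 +0.21215]
  R  [+0.20306 -0.30618 +0.93007]
t = (-0.05892, +0.03244, +0.53340) m
tr R = 2.729814; θ = arccos((tr R − 1)/2) = 0.525832 rad = 30.128°
axis k = ((R−Rᵀ)₃₂, (R−Rᵀ)₁₃, (R−Rᵀ)₂₁) / (2 sinθ) = (-0.516332, -0.501078, +0.694494)
rvec = θ·k = (-0.271504, -0.263482, +0.365187)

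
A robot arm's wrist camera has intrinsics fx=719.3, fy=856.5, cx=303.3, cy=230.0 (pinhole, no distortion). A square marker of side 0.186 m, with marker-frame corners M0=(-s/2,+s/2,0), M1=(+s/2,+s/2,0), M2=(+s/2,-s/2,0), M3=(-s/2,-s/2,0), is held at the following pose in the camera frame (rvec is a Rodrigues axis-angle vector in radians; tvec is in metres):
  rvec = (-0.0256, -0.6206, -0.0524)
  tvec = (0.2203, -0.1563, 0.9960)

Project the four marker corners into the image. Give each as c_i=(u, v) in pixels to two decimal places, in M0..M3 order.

Intrinsics K: fx=719.3, fy=856.5, cx=303.3, cy=230.0
Marker side s = 0.186 m; corners in marker frame (Z=0):
  M0 = (-0.0930, +0.0930, 0)
  M1 = (+0.0930, +0.0930, 0)
  M2 = (+0.0930, -0.0930, 0)
  M3 = (-0.0930, -0.0930, 0)
rvec = (-0.0256, -0.6206, -0.0524), |rvec| = θ = 0.62333 rad = 35.714°
Rodrigues: sinθ=0.58375, 1−cosθ=0.18806; R = I + sinθ·[k]× + (1−cosθ)·[k]×²:
    [+0.81225 +0.05676 -0.58054]
    [-0.04138 +0.99835 +0.03971]
    [+0.58183 -0.00823 +0.81327]
t = (0.2203, -0.1563, 0.9960) m
M0: Pc = R·M0+t = (+0.15004, -0.05960, +0.94112); u = 719.3·(+0.15004)/0.94112 + 303.3 = 417.9749, v = 856.5·(-0.05960)/0.94112 + 230.0 = 175.7550
M1: Pc = R·M1+t = (+0.30112, -0.06730, +1.04934); u = 719.3·(+0.30112)/1.04934 + 303.3 = 509.7093, v = 856.5·(-0.06730)/1.04934 + 230.0 = 175.0668
M2: Pc = R·M2+t = (+0.29056, -0.25300, +1.05088); u = 719.3·(+0.29056)/1.05088 + 303.3 = 502.1820, v = 856.5·(-0.25300)/1.05088 + 230.0 = 23.8001
M3: Pc = R·M3+t = (+0.13948, -0.24530, +0.94266); u = 719.3·(+0.13948)/0.94266 + 303.3 = 409.7324, v = 856.5·(-0.24530)/0.94266 + 230.0 = 7.1210

c0=(417.97, 175.75) c1=(509.71, 175.07) c2=(502.18, 23.80) c3=(409.73, 7.12)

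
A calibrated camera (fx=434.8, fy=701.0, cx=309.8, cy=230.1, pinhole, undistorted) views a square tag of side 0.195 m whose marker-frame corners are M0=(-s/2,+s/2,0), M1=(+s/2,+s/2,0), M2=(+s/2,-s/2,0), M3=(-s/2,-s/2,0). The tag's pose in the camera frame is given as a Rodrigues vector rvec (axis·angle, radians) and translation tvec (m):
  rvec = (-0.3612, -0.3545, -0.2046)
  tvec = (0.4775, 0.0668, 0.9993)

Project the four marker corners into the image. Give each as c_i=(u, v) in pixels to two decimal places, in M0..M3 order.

c0=(502.31, 357.09) c1=(565.80, 329.94) c2=(530.92, 206.82) c3=(468.71, 223.31)

Intrinsics K: fx=434.8, fy=701.0, cx=309.8, cy=230.1
Marker side s = 0.195 m; corners in marker frame (Z=0):
  M0 = (-0.0975, +0.0975, 0)
  M1 = (+0.0975, +0.0975, 0)
  M2 = (+0.0975, -0.0975, 0)
  M3 = (-0.0975, -0.0975, 0)
rvec = (-0.3612, -0.3545, -0.2046), |rvec| = θ = 0.54589 rad = 31.277°
Rodrigues: sinθ=0.51918, 1−cosθ=0.14533; R = I + sinθ·[k]× + (1−cosθ)·[k]×²:
    [+0.91829 +0.25704 -0.30111]
    [-0.13214 +0.91596 +0.37890]
    [+0.37320 -0.30815 +0.87508]
t = (0.4775, 0.0668, 0.9993) m
M0: Pc = R·M0+t = (+0.41303, +0.16899, +0.93287); u = 434.8·(+0.41303)/0.93287 + 309.8 = 502.3077, v = 701.0·(+0.16899)/0.93287 + 230.1 = 357.0863
M1: Pc = R·M1+t = (+0.59209, +0.14322, +1.00564); u = 434.8·(+0.59209)/1.00564 + 309.8 = 565.7985, v = 701.0·(+0.14322)/1.00564 + 230.1 = 329.9354
M2: Pc = R·M2+t = (+0.54197, -0.03539, +1.06573); u = 434.8·(+0.54197)/1.06573 + 309.8 = 530.9154, v = 701.0·(-0.03539)/1.06573 + 230.1 = 206.8222
M3: Pc = R·M3+t = (+0.36291, -0.00962, +0.99296); u = 434.8·(+0.36291)/0.99296 + 309.8 = 468.7102, v = 701.0·(-0.00962)/0.99296 + 230.1 = 223.3072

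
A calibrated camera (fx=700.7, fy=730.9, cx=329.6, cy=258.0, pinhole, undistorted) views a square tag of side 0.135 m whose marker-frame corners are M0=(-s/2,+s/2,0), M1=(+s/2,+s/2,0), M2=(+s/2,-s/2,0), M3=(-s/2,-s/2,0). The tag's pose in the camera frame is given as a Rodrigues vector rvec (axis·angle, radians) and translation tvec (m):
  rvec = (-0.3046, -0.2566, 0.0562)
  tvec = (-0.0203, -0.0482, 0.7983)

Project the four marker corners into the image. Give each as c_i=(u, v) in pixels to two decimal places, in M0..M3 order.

Intrinsics K: fx=700.7, fy=730.9, cx=329.6, cy=258.0
Marker side s = 0.135 m; corners in marker frame (Z=0):
  M0 = (-0.0675, +0.0675, 0)
  M1 = (+0.0675, +0.0675, 0)
  M2 = (+0.0675, -0.0675, 0)
  M3 = (-0.0675, -0.0675, 0)
rvec = (-0.3046, -0.2566, 0.0562), |rvec| = θ = 0.40222 rad = 23.046°
Rodrigues: sinθ=0.39146, 1−cosθ=0.07981; R = I + sinθ·[k]× + (1−cosθ)·[k]×²:
    [+0.96596 -0.01614 -0.25818]
    [+0.09325 +0.95267 +0.28934]
    [+0.24129 -0.30357 +0.92175]
t = (-0.0203, -0.0482, 0.7983) m
M0: Pc = R·M0+t = (-0.08659, +0.00981, +0.76152); u = 700.7·(-0.08659)/0.76152 + 329.6 = 249.9241, v = 730.9·(+0.00981)/0.76152 + 258.0 = 267.4164
M1: Pc = R·M1+t = (+0.04381, +0.02240, +0.79410); u = 700.7·(+0.04381)/0.79410 + 329.6 = 368.2599, v = 730.9·(+0.02240)/0.79410 + 258.0 = 278.6174
M2: Pc = R·M2+t = (+0.04599, -0.10621, +0.83508); u = 700.7·(+0.04599)/0.83508 + 329.6 = 368.1910, v = 730.9·(-0.10621)/0.83508 + 258.0 = 165.0392
M3: Pc = R·M3+t = (-0.08441, -0.11880, +0.80250); u = 700.7·(-0.08441)/0.80250 + 329.6 = 255.8955, v = 730.9·(-0.11880)/0.80250 + 258.0 = 149.7999

c0=(249.92, 267.42) c1=(368.26, 278.62) c2=(368.19, 165.04) c3=(255.90, 149.80)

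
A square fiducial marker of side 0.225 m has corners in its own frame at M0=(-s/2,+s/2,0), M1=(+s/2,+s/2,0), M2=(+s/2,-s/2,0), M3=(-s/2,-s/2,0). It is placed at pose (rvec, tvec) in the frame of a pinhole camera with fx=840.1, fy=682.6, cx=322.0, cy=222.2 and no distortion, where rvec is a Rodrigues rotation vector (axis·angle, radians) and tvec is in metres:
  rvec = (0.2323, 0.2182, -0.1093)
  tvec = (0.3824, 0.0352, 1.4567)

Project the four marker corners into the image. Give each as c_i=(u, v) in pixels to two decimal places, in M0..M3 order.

Intrinsics K: fx=840.1, fy=682.6, cx=322.0, cy=222.2
Marker side s = 0.225 m; corners in marker frame (Z=0):
  M0 = (-0.1125, +0.1125, 0)
  M1 = (+0.1125, +0.1125, 0)
  M2 = (+0.1125, -0.1125, 0)
  M3 = (-0.1125, -0.1125, 0)
rvec = (0.2323, 0.2182, -0.1093), |rvec| = θ = 0.33693 rad = 19.305°
Rodrigues: sinθ=0.33059, 1−cosθ=0.05623; R = I + sinθ·[k]× + (1−cosθ)·[k]×²:
    [+0.97050 +0.13235 +0.20152]
    [-0.08214 +0.96736 -0.23974]
    [-0.22667 +0.21612 +0.94969]
t = (0.3824, 0.0352, 1.4567) m
M0: Pc = R·M0+t = (+0.28811, +0.15327, +1.50651); u = 840.1·(+0.28811)/1.50651 + 322.0 = 482.6619, v = 682.6·(+0.15327)/1.50651 + 222.2 = 291.6456
M1: Pc = R·M1+t = (+0.50647, +0.13479, +1.45551); u = 840.1·(+0.50647)/1.45551 + 322.0 = 614.3272, v = 682.6·(+0.13479)/1.45551 + 222.2 = 285.4118
M2: Pc = R·M2+t = (+0.47669, -0.08287, +1.40689); u = 840.1·(+0.47669)/1.40689 + 322.0 = 606.6492, v = 682.6·(-0.08287)/1.40689 + 222.2 = 181.9936
M3: Pc = R·M3+t = (+0.25833, -0.06439, +1.45789); u = 840.1·(+0.25833)/1.45789 + 322.0 = 470.8609, v = 682.6·(-0.06439)/1.45789 + 222.2 = 192.0533

c0=(482.66, 291.65) c1=(614.33, 285.41) c2=(606.65, 181.99) c3=(470.86, 192.05)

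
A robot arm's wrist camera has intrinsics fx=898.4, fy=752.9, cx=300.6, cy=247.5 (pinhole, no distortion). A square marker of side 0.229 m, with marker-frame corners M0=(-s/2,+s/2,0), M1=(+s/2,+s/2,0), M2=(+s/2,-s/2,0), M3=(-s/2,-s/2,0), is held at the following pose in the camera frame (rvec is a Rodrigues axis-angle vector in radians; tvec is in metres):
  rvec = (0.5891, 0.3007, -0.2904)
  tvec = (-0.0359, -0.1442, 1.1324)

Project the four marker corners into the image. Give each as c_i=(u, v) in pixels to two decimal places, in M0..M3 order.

c0=(227.08, 227.54) c1=(386.00, 198.94) c2=(325.68, 61.35) c3=(154.96, 102.95)

Intrinsics K: fx=898.4, fy=752.9, cx=300.6, cy=247.5
Marker side s = 0.229 m; corners in marker frame (Z=0):
  M0 = (-0.1145, +0.1145, 0)
  M1 = (+0.1145, +0.1145, 0)
  M2 = (+0.1145, -0.1145, 0)
  M3 = (-0.1145, -0.1145, 0)
rvec = (0.5891, 0.3007, -0.2904), |rvec| = θ = 0.72235 rad = 41.388°
Rodrigues: sinθ=0.66115, 1−cosθ=0.24975; R = I + sinθ·[k]× + (1−cosθ)·[k]×²:
    [+0.91636 +0.35058 +0.19334]
    [-0.18101 +0.79353 -0.58098]
    [-0.35711 +0.49739 +0.79062]
t = (-0.0359, -0.1442, 1.1324) m
M0: Pc = R·M0+t = (-0.10068, -0.03262, +1.23024); u = 898.4·(-0.10068)/1.23024 + 300.6 = 227.0761, v = 752.9·(-0.03262)/1.23024 + 247.5 = 227.5398
M1: Pc = R·M1+t = (+0.10916, -0.07407, +1.14846); u = 898.4·(+0.10916)/1.14846 + 300.6 = 385.9954, v = 752.9·(-0.07407)/1.14846 + 247.5 = 198.9442
M2: Pc = R·M2+t = (+0.02888, -0.25578, +1.03456); u = 898.4·(+0.02888)/1.03456 + 300.6 = 325.6802, v = 752.9·(-0.25578)/1.03456 + 247.5 = 61.3527
M3: Pc = R·M3+t = (-0.18096, -0.21433, +1.11634); u = 898.4·(-0.18096)/1.11634 + 300.6 = 154.9642, v = 752.9·(-0.21433)/1.11634 + 247.5 = 102.9452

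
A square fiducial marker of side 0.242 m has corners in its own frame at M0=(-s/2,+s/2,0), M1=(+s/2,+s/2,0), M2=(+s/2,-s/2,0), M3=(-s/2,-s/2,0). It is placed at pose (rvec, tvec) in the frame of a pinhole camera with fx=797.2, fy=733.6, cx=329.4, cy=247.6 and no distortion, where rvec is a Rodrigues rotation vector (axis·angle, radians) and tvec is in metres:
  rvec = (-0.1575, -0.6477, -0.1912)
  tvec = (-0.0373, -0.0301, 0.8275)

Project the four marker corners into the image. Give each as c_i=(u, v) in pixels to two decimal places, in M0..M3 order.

Intrinsics K: fx=797.2, fy=733.6, cx=329.4, cy=247.6
Marker side s = 0.242 m; corners in marker frame (Z=0):
  M0 = (-0.1210, +0.1210, 0)
  M1 = (+0.1210, +0.1210, 0)
  M2 = (+0.1210, -0.1210, 0)
  M3 = (-0.1210, -0.1210, 0)
rvec = (-0.1575, -0.6477, -0.1912), |rvec| = θ = 0.69345 rad = 39.732°
Rodrigues: sinθ=0.63920, 1−cosθ=0.23096; R = I + sinθ·[k]× + (1−cosθ)·[k]×²:
    [+0.78096 +0.22524 -0.58256]
    [-0.12725 +0.97053 +0.20466]
    [+0.61149 -0.08570 +0.78660]
t = (-0.0373, -0.0301, 0.8275) m
M0: Pc = R·M0+t = (-0.10454, +0.10273, +0.74314); u = 797.2·(-0.10454)/0.74314 + 329.4 = 217.2528, v = 733.6·(+0.10273)/0.74314 + 247.6 = 349.0117
M1: Pc = R·M1+t = (+0.08445, +0.07194, +0.89112); u = 797.2·(+0.08445)/0.89112 + 329.4 = 404.9486, v = 733.6·(+0.07194)/0.89112 + 247.6 = 306.8211
M2: Pc = R·M2+t = (+0.02994, -0.16293, +0.91186); u = 797.2·(+0.02994)/0.91186 + 329.4 = 355.5773, v = 733.6·(-0.16293)/0.91186 + 247.6 = 116.5207
M3: Pc = R·M3+t = (-0.15905, -0.13214, +0.76388); u = 797.2·(-0.15905)/0.76388 + 329.4 = 163.4131, v = 733.6·(-0.13214)/0.76388 + 247.6 = 120.7006

c0=(217.25, 349.01) c1=(404.95, 306.82) c2=(355.58, 116.52) c3=(163.41, 120.70)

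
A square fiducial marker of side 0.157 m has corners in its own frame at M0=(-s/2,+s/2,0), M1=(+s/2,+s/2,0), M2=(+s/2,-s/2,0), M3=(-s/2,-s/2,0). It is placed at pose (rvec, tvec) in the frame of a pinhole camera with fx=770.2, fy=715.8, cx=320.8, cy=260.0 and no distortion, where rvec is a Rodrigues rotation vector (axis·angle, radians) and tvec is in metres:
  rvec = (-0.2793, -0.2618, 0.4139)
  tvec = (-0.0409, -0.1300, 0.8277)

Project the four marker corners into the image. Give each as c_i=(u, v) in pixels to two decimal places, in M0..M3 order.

Intrinsics K: fx=770.2, fy=715.8, cx=320.8, cy=260.0
Marker side s = 0.157 m; corners in marker frame (Z=0):
  M0 = (-0.0785, +0.0785, 0)
  M1 = (+0.0785, +0.0785, 0)
  M2 = (+0.0785, -0.0785, 0)
  M3 = (-0.0785, -0.0785, 0)
rvec = (-0.2793, -0.2618, 0.4139), |rvec| = θ = 0.56379 rad = 32.303°
Rodrigues: sinθ=0.53439, 1−cosθ=0.15477; R = I + sinθ·[k]× + (1−cosθ)·[k]×²:
    [+0.88322 -0.35672 -0.30444]
    [+0.42792 +0.87861 +0.21198]
    [+0.19186 -0.31750 +0.92865]
t = (-0.0409, -0.1300, 0.8277) m
M0: Pc = R·M0+t = (-0.13823, -0.09462, +0.78772); u = 770.2·(-0.13823)/0.78772 + 320.8 = 185.6389, v = 715.8·(-0.09462)/0.78772 + 260.0 = 174.0174
M1: Pc = R·M1+t = (+0.00043, -0.02744, +0.81784); u = 770.2·(+0.00043)/0.81784 + 320.8 = 321.2052, v = 715.8·(-0.02744)/0.81784 + 260.0 = 235.9857
M2: Pc = R·M2+t = (+0.05643, -0.16538, +0.86768); u = 770.2·(+0.05643)/0.86768 + 320.8 = 370.8943, v = 715.8·(-0.16538)/0.86768 + 260.0 = 123.5701
M3: Pc = R·M3+t = (-0.08223, -0.23256, +0.83756); u = 770.2·(-0.08223)/0.83756 + 320.8 = 245.1832, v = 715.8·(-0.23256)/0.83756 + 260.0 = 61.2468

c0=(185.64, 174.02) c1=(321.21, 235.99) c2=(370.89, 123.57) c3=(245.18, 61.25)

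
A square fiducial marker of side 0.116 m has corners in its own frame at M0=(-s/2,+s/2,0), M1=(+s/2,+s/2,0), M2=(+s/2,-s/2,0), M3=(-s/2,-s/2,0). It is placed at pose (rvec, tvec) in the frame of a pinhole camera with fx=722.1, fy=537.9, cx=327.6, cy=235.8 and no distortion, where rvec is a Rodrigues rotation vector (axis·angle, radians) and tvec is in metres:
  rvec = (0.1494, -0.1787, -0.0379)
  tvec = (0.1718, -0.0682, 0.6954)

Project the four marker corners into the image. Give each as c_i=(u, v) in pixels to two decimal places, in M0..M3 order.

Intrinsics K: fx=722.1, fy=537.9, cx=327.6, cy=235.8
Marker side s = 0.116 m; corners in marker frame (Z=0):
  M0 = (-0.0580, +0.0580, 0)
  M1 = (+0.0580, +0.0580, 0)
  M2 = (+0.0580, -0.0580, 0)
  M3 = (-0.0580, -0.0580, 0)
rvec = (0.1494, -0.1787, -0.0379), |rvec| = θ = 0.23599 rad = 13.521°
Rodrigues: sinθ=0.23380, 1−cosθ=0.02772; R = I + sinθ·[k]× + (1−cosθ)·[k]×²:
    [+0.98339 +0.02426 -0.17986]
    [-0.05084 +0.98818 -0.14465]
    [+0.17423 +0.15139 +0.97300]
t = (0.1718, -0.0682, 0.6954) m
M0: Pc = R·M0+t = (+0.11617, -0.00794, +0.69408); u = 722.1·(+0.11617)/0.69408 + 327.6 = 448.4611, v = 537.9·(-0.00794)/0.69408 + 235.8 = 229.6487
M1: Pc = R·M1+t = (+0.23024, -0.01383, +0.71429); u = 722.1·(+0.23024)/0.71429 + 327.6 = 560.3628, v = 537.9·(-0.01383)/0.71429 + 235.8 = 225.3820
M2: Pc = R·M2+t = (+0.22743, -0.12846, +0.69672); u = 722.1·(+0.22743)/0.69672 + 327.6 = 563.3127, v = 537.9·(-0.12846)/0.69672 + 235.8 = 136.6215
M3: Pc = R·M3+t = (+0.11336, -0.12257, +0.67651); u = 722.1·(+0.11336)/0.67651 + 327.6 = 448.5943, v = 537.9·(-0.12257)/0.67651 + 235.8 = 138.3473

c0=(448.46, 229.65) c1=(560.36, 225.38) c2=(563.31, 136.62) c3=(448.59, 138.35)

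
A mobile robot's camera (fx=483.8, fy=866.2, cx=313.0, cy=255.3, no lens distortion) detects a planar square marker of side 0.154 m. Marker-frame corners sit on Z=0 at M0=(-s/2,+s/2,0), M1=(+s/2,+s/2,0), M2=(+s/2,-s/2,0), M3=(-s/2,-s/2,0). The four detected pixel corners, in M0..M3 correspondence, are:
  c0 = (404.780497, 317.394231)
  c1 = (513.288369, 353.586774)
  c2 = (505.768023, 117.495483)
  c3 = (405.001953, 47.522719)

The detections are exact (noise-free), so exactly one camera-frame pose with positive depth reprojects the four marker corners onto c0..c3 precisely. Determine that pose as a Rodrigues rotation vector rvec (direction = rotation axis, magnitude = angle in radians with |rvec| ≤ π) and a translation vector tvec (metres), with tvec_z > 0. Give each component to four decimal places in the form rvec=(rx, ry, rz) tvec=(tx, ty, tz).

Intrinsics K: fx=483.8, fy=866.2, cx=313.0, cy=255.3
Marker side s = 0.154 m; corners in marker frame (Z=0):
  M0 = (-0.0770, +0.0770, 0)
  M1 = (+0.0770, +0.0770, 0)
  M2 = (+0.0770, -0.0770, 0)
  M3 = (-0.0770, -0.0770, 0)
Detected image corners:
  c0 = (404.780497, 317.394231) px
  c1 = (513.288369, 353.586774) px
  c2 = (505.768023, 117.495483) px
  c3 = (405.001953, 47.522719) px
Planar DLT: solve 8×8 A·h = b for H (H[2,2]=1):
  H  [+1124.25040 -209.62329 +461.06529]
  H  [+552.81449 +1526.98397 +205.98186]
  H  [+0.97501 -0.51444 +1.00000]
B = K⁻¹H; ‖b₁‖=1.984936, ‖b₂‖=1.984936; λ = 2/(‖b₁‖+‖b₂‖) = 0.503795, sign → tz>0 ⇒ λ=+0.503795
r₁ = λ·B[:,0] = (+0.85292,+0.17675,+0.49121); r₂ = λ·B[:,1] = (-0.05061,+0.96450,-0.25917)
r₃ = r₁×r₂ = (-0.51958,+0.19619,+0.83159); SVD([r₁ r₂ r₃]) → R = UVᵀ:
  R  [+0.85292 -0.05061 -0.51958]
  R  [+0.17675 +0.96450 +0.19619]
  R  [+0.49121 -0.25917 +0.83159]
t = (+0.15418, -0.02868, +0.50379) m
tr R = 2.649018; θ = arccos((tr R − 1)/2) = 0.601462 rad = 34.461°
axis k = ((R−Rᵀ)₃₂, (R−Rᵀ)₁₃, (R−Rᵀ)₂₁) / (2 sinθ) = (-0.402376, -0.893159, +0.200902)
rvec = θ·k = (-0.242014, -0.537201, +0.120835)

rvec=(-0.2420, -0.5372, 0.1208) tvec=(0.1542, -0.0287, 0.5038)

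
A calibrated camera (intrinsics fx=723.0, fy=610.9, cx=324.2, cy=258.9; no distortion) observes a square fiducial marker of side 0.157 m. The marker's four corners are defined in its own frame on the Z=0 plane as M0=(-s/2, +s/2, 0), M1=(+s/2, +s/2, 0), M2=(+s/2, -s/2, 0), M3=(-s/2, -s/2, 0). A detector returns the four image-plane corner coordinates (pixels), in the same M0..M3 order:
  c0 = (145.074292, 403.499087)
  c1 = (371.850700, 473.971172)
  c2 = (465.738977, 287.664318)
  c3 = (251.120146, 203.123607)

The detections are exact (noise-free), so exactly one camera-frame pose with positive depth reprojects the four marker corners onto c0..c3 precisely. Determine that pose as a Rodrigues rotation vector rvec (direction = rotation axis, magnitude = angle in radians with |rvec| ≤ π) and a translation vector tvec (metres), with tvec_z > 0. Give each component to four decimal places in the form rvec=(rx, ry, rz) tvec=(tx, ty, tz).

rvec=(-0.0047, -0.2446, 0.4178) tvec=(-0.0069, 0.0628, 0.4580)

Intrinsics K: fx=723.0, fy=610.9, cx=324.2, cy=258.9
Marker side s = 0.157 m; corners in marker frame (Z=0):
  M0 = (-0.0785, +0.0785, 0)
  M1 = (+0.0785, +0.0785, 0)
  M2 = (+0.0785, -0.0785, 0)
  M3 = (-0.0785, -0.0785, 0)
Detected image corners:
  c0 = (145.074292, 403.499087) px
  c1 = (371.850700, 473.971172) px
  c2 = (465.738977, 287.664318) px
  c3 = (251.120146, 203.123607) px
Planar DLT: solve 8×8 A·h = b for H (H[2,2]=1):
  H  [+1563.06094 -671.96972 +313.34305]
  H  [+668.98589 +1188.87331 +342.71480]
  H  [+0.51129 -0.11928 +1.00000]
B = K⁻¹H; ‖b₁‖=2.183599, ‖b₂‖=2.183599; λ = 2/(‖b₁‖+‖b₂‖) = 0.457960, sign → tz>0 ⇒ λ=+0.457960
r₁ = λ·B[:,0] = (+0.88507,+0.40227,+0.23415); r₂ = λ·B[:,1] = (-0.40114,+0.91439,-0.05462)
r₃ = r₁×r₂ = (-0.23608,-0.04558,+0.97066); SVD([r₁ r₂ r₃]) → R = UVᵀ:
  R  [+0.88507 -0.40114 -0.23608]
  R  [+0.40227 +0.91439 -0.04558]
  R  [+0.23415 -0.05462 +0.97066]
t = (-0.00688, +0.06283, +0.45796) m
tr R = 2.770122; θ = arccos((tr R − 1)/2) = 0.484171 rad = 27.741°
axis k = ((R−Rᵀ)₃₂, (R−Rᵀ)₁₃, (R−Rᵀ)₂₁) / (2 sinθ) = (-0.009714, -0.505107, +0.863002)
rvec = θ·k = (-0.004703, -0.244558, +0.417841)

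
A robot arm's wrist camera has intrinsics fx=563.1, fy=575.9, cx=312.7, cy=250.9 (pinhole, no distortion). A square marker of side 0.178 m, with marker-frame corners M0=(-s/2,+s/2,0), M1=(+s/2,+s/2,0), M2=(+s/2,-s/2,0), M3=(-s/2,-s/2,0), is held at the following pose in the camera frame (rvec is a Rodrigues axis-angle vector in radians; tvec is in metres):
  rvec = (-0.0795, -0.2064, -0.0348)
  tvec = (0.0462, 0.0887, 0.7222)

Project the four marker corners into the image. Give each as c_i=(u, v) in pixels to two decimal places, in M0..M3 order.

c0=(282.77, 399.35) c1=(417.87, 388.25) c2=(410.26, 249.12) c3=(277.31, 252.83)

Intrinsics K: fx=563.1, fy=575.9, cx=312.7, cy=250.9
Marker side s = 0.178 m; corners in marker frame (Z=0):
  M0 = (-0.0890, +0.0890, 0)
  M1 = (+0.0890, +0.0890, 0)
  M2 = (+0.0890, -0.0890, 0)
  M3 = (-0.0890, -0.0890, 0)
rvec = (-0.0795, -0.2064, -0.0348), |rvec| = θ = 0.22390 rad = 12.829°
Rodrigues: sinθ=0.22204, 1−cosθ=0.02496; R = I + sinθ·[k]× + (1−cosθ)·[k]×²:
    [+0.97819 +0.04268 -0.20330]
    [-0.02634 +0.99625 +0.08241]
    [+0.20606 -0.07526 +0.97564]
t = (0.0462, 0.0887, 0.7222) m
M0: Pc = R·M0+t = (-0.03706, +0.17971, +0.69716); u = 563.1·(-0.03706)/0.69716 + 312.7 = 282.7666, v = 575.9·(+0.17971)/0.69716 + 250.9 = 399.3521
M1: Pc = R·M1+t = (+0.13706, +0.17502, +0.73384); u = 563.1·(+0.13706)/0.73384 + 312.7 = 417.8683, v = 575.9·(+0.17502)/0.73384 + 250.9 = 388.2529
M2: Pc = R·M2+t = (+0.12946, -0.00231, +0.74724); u = 563.1·(+0.12946)/0.74724 + 312.7 = 410.2579, v = 575.9·(-0.00231)/0.74724 + 250.9 = 249.1193
M3: Pc = R·M3+t = (-0.04466, +0.00238, +0.71056); u = 563.1·(-0.04466)/0.71056 + 312.7 = 277.3104, v = 575.9·(+0.00238)/0.71056 + 250.9 = 252.8273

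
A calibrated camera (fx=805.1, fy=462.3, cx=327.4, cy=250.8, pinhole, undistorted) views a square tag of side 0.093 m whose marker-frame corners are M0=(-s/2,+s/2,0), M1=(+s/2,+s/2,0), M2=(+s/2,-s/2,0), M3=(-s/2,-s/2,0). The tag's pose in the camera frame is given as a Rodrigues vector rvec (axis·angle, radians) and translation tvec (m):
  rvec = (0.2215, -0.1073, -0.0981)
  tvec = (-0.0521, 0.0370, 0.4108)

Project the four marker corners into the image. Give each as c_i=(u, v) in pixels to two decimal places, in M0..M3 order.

Intrinsics K: fx=805.1, fy=462.3, cx=327.4, cy=250.8
Marker side s = 0.093 m; corners in marker frame (Z=0):
  M0 = (-0.0465, +0.0465, 0)
  M1 = (+0.0465, +0.0465, 0)
  M2 = (+0.0465, -0.0465, 0)
  M3 = (-0.0465, -0.0465, 0)
rvec = (0.2215, -0.1073, -0.0981), |rvec| = θ = 0.26495 rad = 15.181°
Rodrigues: sinθ=0.26186, 1−cosθ=0.03489; R = I + sinθ·[k]× + (1−cosθ)·[k]×²:
    [+0.98949 +0.08514 -0.11685]
    [-0.10877 +0.97083 -0.21369]
    [+0.09525 +0.22415 +0.96989]
t = (-0.0521, 0.0370, 0.4108) m
M0: Pc = R·M0+t = (-0.09415, +0.08720, +0.41679); u = 805.1·(-0.09415)/0.41679 + 327.4 = 145.5307, v = 462.3·(+0.08720)/0.41679 + 250.8 = 347.5221
M1: Pc = R·M1+t = (-0.00213, +0.07709, +0.42565); u = 805.1·(-0.00213)/0.42565 + 327.4 = 323.3722, v = 462.3·(+0.07709)/0.42565 + 250.8 = 334.5227
M2: Pc = R·M2+t = (-0.01005, -0.01320, +0.40481); u = 805.1·(-0.01005)/0.40481 + 327.4 = 307.4166, v = 462.3·(-0.01320)/0.40481 + 250.8 = 235.7237
M3: Pc = R·M3+t = (-0.10207, -0.00309, +0.39595); u = 805.1·(-0.10207)/0.39595 + 327.4 = 119.8551, v = 462.3·(-0.00309)/0.39595 + 250.8 = 247.1972

c0=(145.53, 347.52) c1=(323.37, 334.52) c2=(307.42, 235.72) c3=(119.86, 247.20)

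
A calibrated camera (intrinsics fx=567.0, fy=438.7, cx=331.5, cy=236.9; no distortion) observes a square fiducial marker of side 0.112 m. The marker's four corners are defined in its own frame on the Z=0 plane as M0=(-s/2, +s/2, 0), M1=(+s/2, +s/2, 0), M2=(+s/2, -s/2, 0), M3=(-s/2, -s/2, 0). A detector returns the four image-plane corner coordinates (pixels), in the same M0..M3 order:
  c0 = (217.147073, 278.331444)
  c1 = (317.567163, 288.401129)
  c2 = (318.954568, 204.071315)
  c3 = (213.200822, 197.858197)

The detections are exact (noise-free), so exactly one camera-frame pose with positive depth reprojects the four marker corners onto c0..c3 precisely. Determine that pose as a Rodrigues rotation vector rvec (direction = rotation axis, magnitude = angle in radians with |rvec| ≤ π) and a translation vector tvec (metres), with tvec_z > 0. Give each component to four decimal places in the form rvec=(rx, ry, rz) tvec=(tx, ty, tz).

rvec=(0.2668, 0.2804, 0.0568) tvec=(-0.0668, 0.0081, 0.5728)

Intrinsics K: fx=567.0, fy=438.7, cx=331.5, cy=236.9
Marker side s = 0.112 m; corners in marker frame (Z=0):
  M0 = (-0.0560, +0.0560, 0)
  M1 = (+0.0560, +0.0560, 0)
  M2 = (+0.0560, -0.0560, 0)
  M3 = (-0.0560, -0.0560, 0)
Detected image corners:
  c0 = (217.147073, 278.331444) px
  c1 = (317.567163, 288.401129) px
  c2 = (318.954568, 204.071315) px
  c3 = (213.200822, 197.858197) px
Planar DLT: solve 8×8 A·h = b for H (H[2,2]=1):
  H  [+796.01503 +136.79099 +265.39460]
  H  [-39.24396 +848.54588 +243.13887]
  H  [-0.46409 +0.46772 +1.00000]
B = K⁻¹H; ‖b₁‖=1.745787, ‖b₂‖=1.745787; λ = 2/(‖b₁‖+‖b₂‖) = 0.572808, sign → tz>0 ⇒ λ=+0.572808
r₁ = λ·B[:,0] = (+0.95959,+0.09231,-0.26583); r₂ = λ·B[:,1] = (-0.01844,+0.96327,+0.26791)
r₃ = r₁×r₂ = (+0.28080,-0.25218,+0.92604); SVD([r₁ r₂ r₃]) → R = UVᵀ:
  R  [+0.95959 -0.01844 +0.28080]
  R  [+0.09231 +0.96327 -0.25218]
  R  [-0.26583 +0.26791 +0.92604]
t = (-0.06678, +0.00815, +0.57281) m
tr R = 2.848899; θ = arccos((tr R − 1)/2) = 0.391207 rad = 22.415°
axis k = ((R−Rᵀ)₃₂, (R−Rᵀ)₁₃, (R−Rᵀ)₂₁) / (2 sinθ) = (+0.681995, +0.716791, +0.145232)
rvec = θ·k = (+0.266802, +0.280414, +0.056816)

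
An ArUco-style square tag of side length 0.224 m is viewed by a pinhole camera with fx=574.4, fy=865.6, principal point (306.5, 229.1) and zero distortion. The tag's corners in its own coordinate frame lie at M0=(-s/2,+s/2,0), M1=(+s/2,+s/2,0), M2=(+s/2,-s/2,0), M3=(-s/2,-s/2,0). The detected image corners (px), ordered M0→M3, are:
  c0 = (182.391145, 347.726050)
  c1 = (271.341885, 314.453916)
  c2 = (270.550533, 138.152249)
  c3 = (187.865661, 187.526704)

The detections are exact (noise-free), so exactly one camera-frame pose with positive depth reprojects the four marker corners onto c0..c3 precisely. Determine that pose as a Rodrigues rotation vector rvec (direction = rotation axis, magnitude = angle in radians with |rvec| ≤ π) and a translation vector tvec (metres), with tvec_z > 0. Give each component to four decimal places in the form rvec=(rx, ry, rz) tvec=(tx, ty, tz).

rvec=(-0.3542, 0.6351, -0.1499) tvec=(-0.1524, 0.0198, 1.0827)

Intrinsics K: fx=574.4, fy=865.6, cx=306.5, cy=229.1
Marker side s = 0.224 m; corners in marker frame (Z=0):
  M0 = (-0.1120, +0.1120, 0)
  M1 = (+0.1120, +0.1120, 0)
  M2 = (+0.1120, -0.1120, 0)
  M3 = (-0.1120, -0.1120, 0)
Detected image corners:
  c0 = (182.391145, 347.726050) px
  c1 = (271.341885, 314.453916) px
  c2 = (270.550533, 138.152249) px
  c3 = (187.865661, 187.526704) px
Planar DLT: solve 8×8 A·h = b for H (H[2,2]=1):
  H  [+266.11712 -88.76094 +225.62741]
  H  [-311.97972 +665.12171 +244.94417]
  H  [-0.51073 -0.33989 +1.00000]
B = K⁻¹H; ‖b₁‖=0.923588, ‖b₂‖=0.923588; λ = 2/(‖b₁‖+‖b₂‖) = 1.082734, sign → tz>0 ⇒ λ=+1.082734
r₁ = λ·B[:,0] = (+0.79670,-0.24388,-0.55299); r₂ = λ·B[:,1] = (+0.02906,+0.92937,-0.36801)
r₃ = r₁×r₂ = (+0.60368,+0.27712,+0.74751); SVD([r₁ r₂ r₃]) → R = UVᵀ:
  R  [+0.79670 +0.02906 +0.60368]
  R  [-0.24388 +0.92937 +0.27712]
  R  [-0.55299 -0.36801 +0.74751]
t = (-0.15244, +0.01982, +1.08273) m
tr R = 2.473580; θ = arccos((tr R − 1)/2) = 0.742486 rad = 42.541°
axis k = ((R−Rᵀ)₃₂, (R−Rᵀ)₁₃, (R−Rᵀ)₂₁) / (2 sinθ) = (-0.477085, +0.855366, -0.201840)
rvec = θ·k = (-0.354229, +0.635097, -0.149863)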